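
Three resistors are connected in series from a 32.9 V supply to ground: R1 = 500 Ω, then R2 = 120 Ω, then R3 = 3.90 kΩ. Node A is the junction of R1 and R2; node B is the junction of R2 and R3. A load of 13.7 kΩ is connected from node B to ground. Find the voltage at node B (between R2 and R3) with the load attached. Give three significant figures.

At node B, R3 is in parallel with the load: R3‖R_L = 3036 Ω.
Below node A the resistance is R2 + (R3‖R_L) = 3156 Ω, so V_A = 32.9 × 3156/3656 = 28.40 V.
Then V_B = V_A × (R3‖R_L)/(R2 + R3‖R_L) = 28.40 × 3036/3156 = 27.3 V.

V ≈ 27.3 V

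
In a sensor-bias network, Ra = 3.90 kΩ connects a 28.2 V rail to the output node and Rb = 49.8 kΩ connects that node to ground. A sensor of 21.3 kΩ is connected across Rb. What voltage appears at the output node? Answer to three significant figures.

V_out ≈ 22.4 V

The load sits in parallel with Rb: Rb‖R_L = (49.8 × 21.3) / (49.8 + 21.3) = 14.92 kΩ.
V_out = 28.2 × 14.92 / (3.90 + 14.92) = 28.2 × 14.92/18.82 = 22.4 V.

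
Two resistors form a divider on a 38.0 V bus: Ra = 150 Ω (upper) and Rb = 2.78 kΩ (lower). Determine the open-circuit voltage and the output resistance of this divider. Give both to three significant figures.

V_th is the open-circuit tap voltage: 38.0 × 2780/(150 + 2780) = 36.1 V.
With the supply zeroed, Ra and Rb appear in parallel from the tap: R_th = Ra‖Rb = (150 × 2780)/2930 = 142 Ω.

V_th = 36.1 V, R_th = 142 Ω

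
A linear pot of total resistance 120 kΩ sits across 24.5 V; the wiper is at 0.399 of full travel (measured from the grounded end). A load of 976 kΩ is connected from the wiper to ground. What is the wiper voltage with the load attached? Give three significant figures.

The wiper splits the pot into (1−α)R = 72.12 kΩ above and αR = 47.88 kΩ below.
Lower section ‖ load = 45.64 kΩ.
V_wiper = 24.5 × 45.64/(72.12 + 45.64) = 9.50 V.

V ≈ 9.50 V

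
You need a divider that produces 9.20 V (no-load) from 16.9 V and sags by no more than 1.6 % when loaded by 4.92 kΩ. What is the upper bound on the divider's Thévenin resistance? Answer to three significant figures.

Loading drop = R_th/(R_th + R_L) ≤ 0.0160, so R_th ≤ R_L · ε/(1−ε) = 4.92 kΩ × 0.0160/0.9840 = 80.0 Ω.

R_th ≤ 80.0 Ω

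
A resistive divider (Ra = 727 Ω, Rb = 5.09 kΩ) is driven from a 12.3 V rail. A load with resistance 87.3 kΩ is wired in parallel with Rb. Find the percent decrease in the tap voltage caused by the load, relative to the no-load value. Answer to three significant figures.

0.723 %

The divider's output (Thévenin) resistance is Ra‖Rb = 636.1 Ω.
Fractional drop under load = R_th/(R_th + R_L) = 636.1 / (636.1 + 87300) = 0.007234.
So the output falls by 0.723 %.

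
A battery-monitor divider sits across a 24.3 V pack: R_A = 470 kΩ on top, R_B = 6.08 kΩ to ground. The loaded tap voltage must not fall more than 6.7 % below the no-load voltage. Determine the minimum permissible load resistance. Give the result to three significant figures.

R_L(min) ≈ 83.6 kΩ

Output resistance R_th = R_A‖R_B = (470 × 6.08)/476.1 = 6.002 kΩ.
The fractional drop is R_th/(R_th + R_L); requiring this ≤ 0.0670 gives R_L ≥ R_th(1/0.0670 − 1) = 6.002 × 13.93 = 83.6 kΩ.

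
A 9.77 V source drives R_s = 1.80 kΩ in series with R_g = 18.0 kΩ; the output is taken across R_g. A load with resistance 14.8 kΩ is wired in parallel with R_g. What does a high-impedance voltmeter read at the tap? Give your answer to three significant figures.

The load sits in parallel with R_g: R_g‖R_L = (18.0 × 14.8) / (18.0 + 14.8) = 8.122 kΩ.
V_out = 9.77 × 8.122 / (1.80 + 8.122) = 9.77 × 8.122/9.922 = 8.00 V.

V_out ≈ 8.00 V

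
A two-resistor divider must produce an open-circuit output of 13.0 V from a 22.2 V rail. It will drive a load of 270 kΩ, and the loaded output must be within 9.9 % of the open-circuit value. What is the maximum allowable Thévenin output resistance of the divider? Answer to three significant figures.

R_th ≤ 29.7 kΩ

Loading drop = R_th/(R_th + R_L) ≤ 0.0990, so R_th ≤ R_L · ε/(1−ε) = 270 kΩ × 0.0990/0.9010 = 29.7 kΩ.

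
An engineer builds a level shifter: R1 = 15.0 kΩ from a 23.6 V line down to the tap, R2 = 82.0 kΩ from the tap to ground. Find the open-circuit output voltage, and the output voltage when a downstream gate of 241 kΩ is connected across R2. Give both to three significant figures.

Unloaded: 20.0 V; loaded: 19.0 V

Open-circuit: V = 23.6 × 82.0/(15.0 + 82.0) = 20.0 V.
With the load, R2 becomes R2‖R_L = 61.18 kΩ, so V = 23.6 × 61.18/76.18 = 19.0 V.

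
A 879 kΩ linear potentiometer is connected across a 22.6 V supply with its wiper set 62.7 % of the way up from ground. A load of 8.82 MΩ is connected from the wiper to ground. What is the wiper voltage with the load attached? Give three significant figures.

V ≈ 13.8 V

The wiper splits the pot into (1−α)R = 327.9 kΩ above and αR = 551.1 kΩ below.
Lower section ‖ load = 518.7 kΩ.
V_wiper = 22.6 × 518.7/(327.9 + 518.7) = 13.8 V.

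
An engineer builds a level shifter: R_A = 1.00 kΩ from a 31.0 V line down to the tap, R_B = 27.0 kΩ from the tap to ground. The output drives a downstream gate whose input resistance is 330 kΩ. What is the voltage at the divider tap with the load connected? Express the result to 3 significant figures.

The load sits in parallel with R_B: R_B‖R_L = (27.0 × 330) / (27.0 + 330) = 24.96 kΩ.
V_out = 31.0 × 24.96 / (1.00 + 24.96) = 31.0 × 24.96/25.96 = 29.8 V.

V_out ≈ 29.8 V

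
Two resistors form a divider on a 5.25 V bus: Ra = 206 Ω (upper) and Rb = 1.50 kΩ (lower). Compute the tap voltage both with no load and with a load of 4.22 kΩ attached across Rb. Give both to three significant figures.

Open-circuit: V = 5.25 × 1500/(206 + 1500) = 4.62 V.
With the load, Rb becomes Rb‖R_L = 1107 Ω, so V = 5.25 × 1107/1313 = 4.43 V.

Unloaded: 4.62 V; loaded: 4.43 V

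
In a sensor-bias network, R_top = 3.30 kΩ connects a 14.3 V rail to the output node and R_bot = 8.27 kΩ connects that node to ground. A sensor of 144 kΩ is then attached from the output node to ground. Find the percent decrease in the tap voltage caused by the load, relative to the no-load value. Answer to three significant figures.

The divider's output (Thévenin) resistance is R_top‖R_bot = 2.359 kΩ.
Fractional drop under load = R_th/(R_th + R_L) = 2.359 / (2.359 + 144) = 0.01612.
So the output falls by 1.61 %.

1.61 %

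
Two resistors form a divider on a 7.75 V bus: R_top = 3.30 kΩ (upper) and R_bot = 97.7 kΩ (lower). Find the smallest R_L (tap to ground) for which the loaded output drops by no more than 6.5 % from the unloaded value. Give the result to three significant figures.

R_L(min) ≈ 45.9 kΩ

Output resistance R_th = R_top‖R_bot = (3.30 × 97.7)/101.0 = 3.192 kΩ.
The fractional drop is R_th/(R_th + R_L); requiring this ≤ 0.0650 gives R_L ≥ R_th(1/0.0650 − 1) = 3.192 × 14.38 = 45.9 kΩ.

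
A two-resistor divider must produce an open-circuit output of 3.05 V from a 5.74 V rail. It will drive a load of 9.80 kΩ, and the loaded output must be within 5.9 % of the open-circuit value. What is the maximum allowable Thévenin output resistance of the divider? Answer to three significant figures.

R_th ≤ 614 Ω

Loading drop = R_th/(R_th + R_L) ≤ 0.0590, so R_th ≤ R_L · ε/(1−ε) = 9.80 kΩ × 0.0590/0.9410 = 614 Ω.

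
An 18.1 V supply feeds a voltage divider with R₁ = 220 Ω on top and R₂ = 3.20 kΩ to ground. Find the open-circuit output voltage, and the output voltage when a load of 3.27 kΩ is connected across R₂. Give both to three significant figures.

Open-circuit: V = 18.1 × 3200/(220 + 3200) = 16.9 V.
With the load, R₂ becomes R₂‖R_L = 1617 Ω, so V = 18.1 × 1617/1837 = 15.9 V.

Unloaded: 16.9 V; loaded: 15.9 V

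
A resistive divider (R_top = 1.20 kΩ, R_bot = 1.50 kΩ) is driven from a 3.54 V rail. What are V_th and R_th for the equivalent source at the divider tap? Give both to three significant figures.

V_th is the open-circuit tap voltage: 3.54 × 1.50/(1.20 + 1.50) = 1.97 V.
With the supply zeroed, R_top and R_bot appear in parallel from the tap: R_th = R_top‖R_bot = (1.20 × 1.50)/2.700 = 667 Ω.

V_th = 1.97 V, R_th = 667 Ω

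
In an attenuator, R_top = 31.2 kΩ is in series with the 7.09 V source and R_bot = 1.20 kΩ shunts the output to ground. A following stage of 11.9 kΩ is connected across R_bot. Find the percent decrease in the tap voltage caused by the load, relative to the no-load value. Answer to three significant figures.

Unloaded V = 7.09 × 1.20/32.40 = 0.26259 V.
Loaded: R_bot‖R_L = 1.090 kΩ, giving V = 7.09 × 1.090/32.29 = 0.23935 V.
Drop = (0.26259 − 0.23935) / 0.26259 = 8.85 %.

8.85 %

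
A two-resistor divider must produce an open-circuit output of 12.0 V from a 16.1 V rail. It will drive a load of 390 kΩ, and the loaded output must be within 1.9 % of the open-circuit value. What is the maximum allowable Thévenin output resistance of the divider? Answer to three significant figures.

R_th ≤ 7.55 kΩ

Loading drop = R_th/(R_th + R_L) ≤ 0.0190, so R_th ≤ R_L · ε/(1−ε) = 390 kΩ × 0.0190/0.9810 = 7.55 kΩ.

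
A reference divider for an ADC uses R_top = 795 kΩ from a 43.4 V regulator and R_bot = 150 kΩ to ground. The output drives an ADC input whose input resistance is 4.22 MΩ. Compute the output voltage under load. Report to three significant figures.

The load sits in parallel with R_bot: R_bot‖R_L = (150 × 4220) / (150 + 4220) = 144.9 kΩ.
V_out = 43.4 × 144.9 / (795 + 144.9) = 43.4 × 144.9/939.9 = 6.69 V.

V_out ≈ 6.69 V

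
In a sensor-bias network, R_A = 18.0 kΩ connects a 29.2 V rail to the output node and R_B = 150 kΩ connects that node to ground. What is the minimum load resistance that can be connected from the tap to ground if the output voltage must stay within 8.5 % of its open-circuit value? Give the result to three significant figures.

Output resistance R_th = R_A‖R_B = (18.0 × 150)/168.0 = 16.07 kΩ.
The fractional drop is R_th/(R_th + R_L); requiring this ≤ 0.0850 gives R_L ≥ R_th(1/0.0850 − 1) = 16.07 × 10.76 = 173 kΩ.

R_L(min) ≈ 173 kΩ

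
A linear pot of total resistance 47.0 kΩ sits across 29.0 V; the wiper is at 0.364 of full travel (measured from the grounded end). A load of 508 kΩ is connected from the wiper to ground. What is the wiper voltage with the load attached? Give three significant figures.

V ≈ 10.3 V

The wiper splits the pot into (1−α)R = 29.89 kΩ above and αR = 17.11 kΩ below.
Lower section ‖ load = 16.55 kΩ.
V_wiper = 29.0 × 16.55/(29.89 + 16.55) = 10.3 V.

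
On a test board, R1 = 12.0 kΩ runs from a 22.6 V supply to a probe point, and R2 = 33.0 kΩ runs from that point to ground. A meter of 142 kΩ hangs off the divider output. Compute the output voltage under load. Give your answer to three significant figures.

The load sits in parallel with R2: R2‖R_L = (33.0 × 142) / (33.0 + 142) = 26.78 kΩ.
V_out = 22.6 × 26.78 / (12.0 + 26.78) = 22.6 × 26.78/38.78 = 15.6 V.
(Unloaded it would have been 16.6 V.)

V_out ≈ 15.6 V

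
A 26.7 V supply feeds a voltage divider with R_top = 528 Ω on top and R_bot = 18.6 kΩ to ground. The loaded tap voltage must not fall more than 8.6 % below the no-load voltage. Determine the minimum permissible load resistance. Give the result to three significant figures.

Output resistance R_th = R_top‖R_bot = (528 × 18600)/19130 = 513.4 Ω.
The fractional drop is R_th/(R_th + R_L); requiring this ≤ 0.0860 gives R_L ≥ R_th(1/0.0860 − 1) = 513.4 × 10.63 = 5.46 kΩ.

R_L(min) ≈ 5.46 kΩ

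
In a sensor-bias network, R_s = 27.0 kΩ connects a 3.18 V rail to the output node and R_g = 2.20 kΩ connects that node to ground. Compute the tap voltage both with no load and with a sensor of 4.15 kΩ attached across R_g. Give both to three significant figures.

Open-circuit: V = 3.18 × 2.20/(27.0 + 2.20) = 0.240 V.
With the load, R_g becomes R_g‖R_L = 1.438 kΩ, so V = 3.18 × 1.438/28.44 = 0.161 V.

Unloaded: 0.240 V; loaded: 0.161 V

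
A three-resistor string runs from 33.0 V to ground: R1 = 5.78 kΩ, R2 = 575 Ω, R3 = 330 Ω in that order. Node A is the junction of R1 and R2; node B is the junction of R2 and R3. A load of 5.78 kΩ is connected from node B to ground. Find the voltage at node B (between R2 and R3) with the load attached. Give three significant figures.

V ≈ 1.55 V

At node B, R3 is in parallel with the load: R3‖R_L = 312.2 Ω.
Below node A the resistance is R2 + (R3‖R_L) = 887.2 Ω, so V_A = 33.0 × 887.2/6667 = 4.391 V.
Then V_B = V_A × (R3‖R_L)/(R2 + R3‖R_L) = 4.391 × 312.2/887.2 = 1.55 V.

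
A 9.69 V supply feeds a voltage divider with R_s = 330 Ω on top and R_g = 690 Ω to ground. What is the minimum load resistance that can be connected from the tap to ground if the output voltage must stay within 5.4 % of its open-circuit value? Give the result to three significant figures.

R_L(min) ≈ 3.91 kΩ

Output resistance R_th = R_s‖R_g = (330 × 690)/1020 = 223.2 Ω.
The fractional drop is R_th/(R_th + R_L); requiring this ≤ 0.0540 gives R_L ≥ R_th(1/0.0540 − 1) = 223.2 × 17.52 = 3.91 kΩ.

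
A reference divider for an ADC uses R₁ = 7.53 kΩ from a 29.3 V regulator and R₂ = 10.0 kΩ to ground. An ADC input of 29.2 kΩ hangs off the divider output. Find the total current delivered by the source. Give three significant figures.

R₂‖R_L = 7.449 kΩ, so the source sees R₁ + R₂‖R_L = 14.98 kΩ.
I = 29.3 V / 14.98 kΩ = 1.96 mA.

I ≈ 1.96 mA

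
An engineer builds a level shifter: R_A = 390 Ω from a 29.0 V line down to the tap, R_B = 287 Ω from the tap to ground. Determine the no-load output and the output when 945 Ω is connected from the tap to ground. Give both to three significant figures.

Open-circuit: V = 29.0 × 287/(390 + 287) = 12.3 V.
With the load, R_B becomes R_B‖R_L = 220.1 Ω, so V = 29.0 × 220.1/610.1 = 10.5 V.

Unloaded: 12.3 V; loaded: 10.5 V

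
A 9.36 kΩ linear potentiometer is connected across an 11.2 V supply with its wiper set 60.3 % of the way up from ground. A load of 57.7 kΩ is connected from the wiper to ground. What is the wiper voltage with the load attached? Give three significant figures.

The wiper splits the pot into (1−α)R = 3.716 kΩ above and αR = 5.644 kΩ below.
Lower section ‖ load = 5.141 kΩ.
V_wiper = 11.2 × 5.141/(3.716 + 5.141) = 6.50 V.

V ≈ 6.50 V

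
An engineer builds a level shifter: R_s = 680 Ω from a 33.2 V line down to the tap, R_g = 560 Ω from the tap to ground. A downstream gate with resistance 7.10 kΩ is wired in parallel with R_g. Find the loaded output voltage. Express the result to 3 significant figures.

The load sits in parallel with R_g: R_g‖R_L = (560 × 7100) / (560 + 7100) = 519.1 Ω.
V_out = 33.2 × 519.1 / (680 + 519.1) = 33.2 × 519.1/1199 = 14.4 V.
(Unloaded it would have been 15.0 V.)

V_out ≈ 14.4 V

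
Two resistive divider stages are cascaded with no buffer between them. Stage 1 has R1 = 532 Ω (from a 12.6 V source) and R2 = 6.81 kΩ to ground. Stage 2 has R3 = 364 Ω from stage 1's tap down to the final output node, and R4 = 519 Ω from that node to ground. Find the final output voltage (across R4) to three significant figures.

V_out ≈ 4.41 V

Stage 2 presents R3+R4 = 883.0 Ω as a load on stage 1's tap.
Stage 1's lower leg becomes R2‖(R3+R4) = 781.6 Ω, so V_mid = 12.6 × 781.6/1314 = 7.497 V.
Stage 2 is itself unloaded: V_out = V_mid × R4/(R3+R4) = 7.497 × 519/883.0 = 4.41 V.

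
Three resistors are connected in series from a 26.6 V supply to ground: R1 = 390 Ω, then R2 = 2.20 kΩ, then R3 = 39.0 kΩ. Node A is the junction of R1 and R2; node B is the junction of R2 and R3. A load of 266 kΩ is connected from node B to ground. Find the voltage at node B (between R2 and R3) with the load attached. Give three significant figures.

V ≈ 24.7 V

At node B, R3 is in parallel with the load: R3‖R_L = 34010 Ω.
Below node A the resistance is R2 + (R3‖R_L) = 36210 Ω, so V_A = 26.6 × 36210/36600 = 26.32 V.
Then V_B = V_A × (R3‖R_L)/(R2 + R3‖R_L) = 26.32 × 34010/36210 = 24.7 V.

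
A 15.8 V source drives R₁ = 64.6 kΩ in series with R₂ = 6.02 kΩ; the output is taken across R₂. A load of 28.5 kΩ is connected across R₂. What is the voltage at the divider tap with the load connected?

V_out ≈ 1.13 V

The load sits in parallel with R₂: R₂‖R_L = (6.02 × 28.5) / (6.02 + 28.5) = 4.970 kΩ.
V_out = 15.8 × 4.970 / (64.6 + 4.970) = 15.8 × 4.970/69.57 = 1.13 V.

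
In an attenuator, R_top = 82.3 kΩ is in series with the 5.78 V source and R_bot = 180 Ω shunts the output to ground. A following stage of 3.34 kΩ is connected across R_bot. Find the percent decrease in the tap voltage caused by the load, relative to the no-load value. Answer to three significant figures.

5.10 %

The divider's output (Thévenin) resistance is R_top‖R_bot = 179.6 Ω.
Fractional drop under load = R_th/(R_th + R_L) = 179.6 / (179.6 + 3340) = 0.05103.
So the output falls by 5.10 %.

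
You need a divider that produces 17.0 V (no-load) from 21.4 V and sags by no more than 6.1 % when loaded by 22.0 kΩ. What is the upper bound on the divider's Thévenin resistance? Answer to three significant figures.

R_th ≤ 1.43 kΩ

Loading drop = R_th/(R_th + R_L) ≤ 0.0610, so R_th ≤ R_L · ε/(1−ε) = 22.0 kΩ × 0.0610/0.9390 = 1.43 kΩ.
(Any R1, R2 with R2/(R1+R2) = 0.794 and R1‖R2 ≤ 1.43 kΩ will meet the spec.)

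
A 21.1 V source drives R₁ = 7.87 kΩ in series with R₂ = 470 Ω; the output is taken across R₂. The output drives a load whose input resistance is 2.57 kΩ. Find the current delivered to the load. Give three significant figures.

I_L ≈ 0.395 mA

R₂‖R_L = 397.3 Ω; V_out = 21.1 × 397.3/8267 = 1.014 V.
I_L = V_out / R_L = 1.014 / 2.57 kΩ = 0.395 mA.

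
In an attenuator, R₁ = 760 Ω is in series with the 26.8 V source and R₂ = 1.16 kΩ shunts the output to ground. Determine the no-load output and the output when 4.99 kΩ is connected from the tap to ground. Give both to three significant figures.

Unloaded: 16.2 V; loaded: 14.8 V

Open-circuit: V = 26.8 × 1160/(760 + 1160) = 16.2 V.
With the load, R₂ becomes R₂‖R_L = 941.2 Ω, so V = 26.8 × 941.2/1701 = 14.8 V.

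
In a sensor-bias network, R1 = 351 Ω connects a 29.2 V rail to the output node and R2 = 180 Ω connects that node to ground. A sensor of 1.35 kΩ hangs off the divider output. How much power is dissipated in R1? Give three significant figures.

P ≈ 1150 mW

Total resistance from the source is R1 + (R2‖R_L) = 509.8 Ω, so I = 29.2/509.8 Ω = 57.27 mA.
P = I²·R1 = (57.27 mA)² × 351 Ω = 1150 mW.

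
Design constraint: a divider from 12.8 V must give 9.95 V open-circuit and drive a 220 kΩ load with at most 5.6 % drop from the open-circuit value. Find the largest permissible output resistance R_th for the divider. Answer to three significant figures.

Loading drop = R_th/(R_th + R_L) ≤ 0.0560, so R_th ≤ R_L · ε/(1−ε) = 220 kΩ × 0.0560/0.9440 = 13.1 kΩ.
(Any R1, R2 with R2/(R1+R2) = 0.777 and R1‖R2 ≤ 13.1 kΩ will meet the spec.)

R_th ≤ 13.1 kΩ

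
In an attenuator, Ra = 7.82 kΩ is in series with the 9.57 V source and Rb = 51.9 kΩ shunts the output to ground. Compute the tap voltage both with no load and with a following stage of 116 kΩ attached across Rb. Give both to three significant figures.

Open-circuit: V = 9.57 × 51.9/(7.82 + 51.9) = 8.32 V.
With the load, Rb becomes Rb‖R_L = 35.86 kΩ, so V = 9.57 × 35.86/43.68 = 7.86 V.

Unloaded: 8.32 V; loaded: 7.86 V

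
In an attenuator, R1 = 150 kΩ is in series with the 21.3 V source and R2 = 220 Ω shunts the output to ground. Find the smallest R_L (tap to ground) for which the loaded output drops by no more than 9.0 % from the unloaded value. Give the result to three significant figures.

R_L(min) ≈ 2.22 kΩ

Output resistance R_th = R1‖R2 = (150000 × 220)/150200 = 219.7 Ω.
The fractional drop is R_th/(R_th + R_L); requiring this ≤ 0.0900 gives R_L ≥ R_th(1/0.0900 − 1) = 219.7 × 10.11 = 2.22 kΩ.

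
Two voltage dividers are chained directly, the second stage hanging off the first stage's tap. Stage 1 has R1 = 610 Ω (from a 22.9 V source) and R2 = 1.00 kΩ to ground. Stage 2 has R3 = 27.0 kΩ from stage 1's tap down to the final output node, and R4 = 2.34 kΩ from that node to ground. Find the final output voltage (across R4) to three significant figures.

V_out ≈ 1.12 V

Stage 2 presents R3+R4 = 29340 Ω as a load on stage 1's tap.
Stage 1's lower leg becomes R2‖(R3+R4) = 967.0 Ω, so V_mid = 22.9 × 967.0/1577 = 14.04 V.
Stage 2 is itself unloaded: V_out = V_mid × R4/(R3+R4) = 14.04 × 2340/29340 = 1.12 V.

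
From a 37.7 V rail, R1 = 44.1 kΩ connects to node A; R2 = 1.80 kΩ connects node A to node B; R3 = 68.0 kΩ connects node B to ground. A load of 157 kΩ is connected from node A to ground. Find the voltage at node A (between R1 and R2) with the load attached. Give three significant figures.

Below node A the series string R2+R3 = 69.80 kΩ sits in parallel with the 157 kΩ load: 48.32 kΩ.
V_A = 37.7 × 48.32/(44.1 + 48.32) = 19.7 V.

V ≈ 19.7 V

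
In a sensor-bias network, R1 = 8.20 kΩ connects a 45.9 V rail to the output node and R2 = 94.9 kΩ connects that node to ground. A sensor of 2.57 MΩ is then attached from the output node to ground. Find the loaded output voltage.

V_out ≈ 42.1 V

The load sits in parallel with R2: R2‖R_L = (94.9 × 2570) / (94.9 + 2570) = 91.52 kΩ.
V_out = 45.9 × 91.52 / (8.20 + 91.52) = 45.9 × 91.52/99.72 = 42.1 V.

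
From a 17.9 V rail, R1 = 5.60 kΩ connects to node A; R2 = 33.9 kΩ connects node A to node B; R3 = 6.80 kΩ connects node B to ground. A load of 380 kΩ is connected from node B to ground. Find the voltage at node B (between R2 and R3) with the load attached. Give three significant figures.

At node B, R3 is in parallel with the load: R3‖R_L = 6.680 kΩ.
Below node A the resistance is R2 + (R3‖R_L) = 40.58 kΩ, so V_A = 17.9 × 40.58/46.18 = 15.73 V.
Then V_B = V_A × (R3‖R_L)/(R2 + R3‖R_L) = 15.73 × 6.680/40.58 = 2.59 V.

V ≈ 2.59 V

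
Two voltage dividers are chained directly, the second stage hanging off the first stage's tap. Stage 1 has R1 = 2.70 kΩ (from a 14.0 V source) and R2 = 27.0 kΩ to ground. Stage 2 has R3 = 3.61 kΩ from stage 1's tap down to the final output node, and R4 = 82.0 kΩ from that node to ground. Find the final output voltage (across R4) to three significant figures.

V_out ≈ 11.9 V

Stage 2 presents R3+R4 = 85.61 kΩ as a load on stage 1's tap.
Stage 1's lower leg becomes R2‖(R3+R4) = 20.53 kΩ, so V_mid = 14.0 × 20.53/23.23 = 12.37 V.
Stage 2 is itself unloaded: V_out = V_mid × R4/(R3+R4) = 12.37 × 82.0/85.61 = 11.9 V.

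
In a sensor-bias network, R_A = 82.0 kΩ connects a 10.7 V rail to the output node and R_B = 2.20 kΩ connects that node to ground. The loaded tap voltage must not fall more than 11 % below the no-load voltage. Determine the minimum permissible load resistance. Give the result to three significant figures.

Output resistance R_th = R_A‖R_B = (82.0 × 2.20)/84.20 = 2.143 kΩ.
The fractional drop is R_th/(R_th + R_L); requiring this ≤ 0.110 gives R_L ≥ R_th(1/0.110 − 1) = 2.143 × 8.091 = 17.3 kΩ.

R_L(min) ≈ 17.3 kΩ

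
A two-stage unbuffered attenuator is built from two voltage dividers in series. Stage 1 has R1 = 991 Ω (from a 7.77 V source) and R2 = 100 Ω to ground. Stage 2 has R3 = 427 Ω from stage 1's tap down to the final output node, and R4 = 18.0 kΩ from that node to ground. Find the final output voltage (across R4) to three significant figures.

Stage 2 presents R3+R4 = 18430 Ω as a load on stage 1's tap.
Stage 1's lower leg becomes R2‖(R3+R4) = 99.46 Ω, so V_mid = 7.77 × 99.46/1090 = 0.7087 V.
Stage 2 is itself unloaded: V_out = V_mid × R4/(R3+R4) = 0.7087 × 18000/18430 = 0.692 V.

V_out ≈ 0.692 V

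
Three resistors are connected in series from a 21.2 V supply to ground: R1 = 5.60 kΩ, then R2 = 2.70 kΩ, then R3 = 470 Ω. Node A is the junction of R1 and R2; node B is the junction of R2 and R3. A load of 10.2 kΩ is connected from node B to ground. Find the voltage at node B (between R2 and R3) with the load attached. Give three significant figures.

V ≈ 1.09 V

At node B, R3 is in parallel with the load: R3‖R_L = 449.3 Ω.
Below node A the resistance is R2 + (R3‖R_L) = 3149 Ω, so V_A = 21.2 × 3149/8749 = 7.631 V.
Then V_B = V_A × (R3‖R_L)/(R2 + R3‖R_L) = 7.631 × 449.3/3149 = 1.09 V.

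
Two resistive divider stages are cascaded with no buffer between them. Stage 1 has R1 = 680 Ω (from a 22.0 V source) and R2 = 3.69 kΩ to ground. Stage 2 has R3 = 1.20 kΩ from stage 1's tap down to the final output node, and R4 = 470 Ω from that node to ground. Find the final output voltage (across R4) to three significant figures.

V_out ≈ 3.89 V

Stage 2 presents R3+R4 = 1670 Ω as a load on stage 1's tap.
Stage 1's lower leg becomes R2‖(R3+R4) = 1150 Ω, so V_mid = 22.0 × 1150/1830 = 13.82 V.
Stage 2 is itself unloaded: V_out = V_mid × R4/(R3+R4) = 13.82 × 470/1670 = 3.89 V.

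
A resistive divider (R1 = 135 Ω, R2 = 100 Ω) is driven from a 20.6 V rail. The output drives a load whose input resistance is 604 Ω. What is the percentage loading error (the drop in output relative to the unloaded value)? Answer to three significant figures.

8.69 %

The divider's output (Thévenin) resistance is R1‖R2 = 57.45 Ω.
Fractional drop under load = R_th/(R_th + R_L) = 57.45 / (57.45 + 604) = 0.08685.
So the output falls by 8.69 %.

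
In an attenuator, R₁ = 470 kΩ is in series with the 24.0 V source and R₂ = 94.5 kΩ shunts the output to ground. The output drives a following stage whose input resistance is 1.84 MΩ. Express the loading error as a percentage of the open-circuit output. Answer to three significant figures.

4.10 %

The divider's output (Thévenin) resistance is R₁‖R₂ = 78.68 kΩ.
Fractional drop under load = R_th/(R_th + R_L) = 78.68 / (78.68 + 1840) = 0.04101.
So the output falls by 4.10 %.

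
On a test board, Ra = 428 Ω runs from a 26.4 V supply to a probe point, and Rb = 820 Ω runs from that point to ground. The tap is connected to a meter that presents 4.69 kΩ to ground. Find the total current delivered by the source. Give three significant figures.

Rb‖R_L = 698.0 Ω, so the source sees Ra + Rb‖R_L = 1126 Ω.
I = 26.4 V / 1126 Ω = 23.4 mA.

I ≈ 23.4 mA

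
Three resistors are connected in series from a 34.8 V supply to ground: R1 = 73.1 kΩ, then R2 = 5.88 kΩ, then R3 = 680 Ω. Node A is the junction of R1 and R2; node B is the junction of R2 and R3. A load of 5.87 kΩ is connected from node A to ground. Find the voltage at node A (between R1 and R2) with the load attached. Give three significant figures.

V ≈ 1.41 V

Below node A the series string R2+R3 = 6560 Ω sits in parallel with the 5870 Ω load: 3098 Ω.
V_A = 34.8 × 3098/(73100 + 3098) = 1.41 V.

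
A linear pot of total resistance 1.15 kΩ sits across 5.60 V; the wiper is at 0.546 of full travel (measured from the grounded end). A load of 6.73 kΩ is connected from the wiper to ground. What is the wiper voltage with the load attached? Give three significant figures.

V ≈ 2.93 V

The wiper splits the pot into (1−α)R = 522.1 Ω above and αR = 627.9 Ω below.
Lower section ‖ load = 574.3 Ω.
V_wiper = 5.60 × 574.3/(522.1 + 574.3) = 2.93 V.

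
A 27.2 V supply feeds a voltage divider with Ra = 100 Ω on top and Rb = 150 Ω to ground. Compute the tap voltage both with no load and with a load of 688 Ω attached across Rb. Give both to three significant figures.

Open-circuit: V = 27.2 × 150/(100 + 150) = 16.3 V.
With the load, Rb becomes Rb‖R_L = 123.2 Ω, so V = 27.2 × 123.2/223.2 = 15.0 V.

Unloaded: 16.3 V; loaded: 15.0 V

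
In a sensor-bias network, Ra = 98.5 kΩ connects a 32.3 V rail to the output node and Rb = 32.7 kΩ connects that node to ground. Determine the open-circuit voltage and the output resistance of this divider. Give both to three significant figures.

V_th = 8.05 V, R_th = 24.5 kΩ

V_th is the open-circuit tap voltage: 32.3 × 32.7/(98.5 + 32.7) = 8.05 V.
With the supply zeroed, Ra and Rb appear in parallel from the tap: R_th = Ra‖Rb = (98.5 × 32.7)/131.2 = 24.5 kΩ.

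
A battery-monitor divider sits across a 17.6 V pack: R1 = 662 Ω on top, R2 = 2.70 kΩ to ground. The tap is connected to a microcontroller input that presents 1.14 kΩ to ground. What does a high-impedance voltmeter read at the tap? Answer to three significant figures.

V_out ≈ 9.64 V

The load sits in parallel with R2: R2‖R_L = (2700 × 1140) / (2700 + 1140) = 801.6 Ω.
V_out = 17.6 × 801.6 / (662 + 801.6) = 17.6 × 801.6/1464 = 9.64 V.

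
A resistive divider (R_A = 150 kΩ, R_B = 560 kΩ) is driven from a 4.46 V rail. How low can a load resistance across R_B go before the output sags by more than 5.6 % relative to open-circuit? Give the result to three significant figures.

Output resistance R_th = R_A‖R_B = (150 × 560)/710.0 = 118.3 kΩ.
The fractional drop is R_th/(R_th + R_L); requiring this ≤ 0.0560 gives R_L ≥ R_th(1/0.0560 − 1) = 118.3 × 16.86 = 1.99 MΩ.

R_L(min) ≈ 1.99 MΩ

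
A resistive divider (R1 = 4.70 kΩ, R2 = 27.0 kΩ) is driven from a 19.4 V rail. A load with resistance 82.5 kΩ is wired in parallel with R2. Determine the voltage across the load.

The load sits in parallel with R2: R2‖R_L = (27.0 × 82.5) / (27.0 + 82.5) = 20.34 kΩ.
V_out = 19.4 × 20.34 / (4.70 + 20.34) = 19.4 × 20.34/25.04 = 15.8 V.
(Unloaded it would have been 16.5 V.)

V_out ≈ 15.8 V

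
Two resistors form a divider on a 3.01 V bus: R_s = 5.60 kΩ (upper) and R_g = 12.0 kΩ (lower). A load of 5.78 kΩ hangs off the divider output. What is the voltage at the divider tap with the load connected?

V_out ≈ 1.24 V

The load sits in parallel with R_g: R_g‖R_L = (12.0 × 5.78) / (12.0 + 5.78) = 3.901 kΩ.
V_out = 3.01 × 3.901 / (5.60 + 3.901) = 3.01 × 3.901/9.501 = 1.24 V.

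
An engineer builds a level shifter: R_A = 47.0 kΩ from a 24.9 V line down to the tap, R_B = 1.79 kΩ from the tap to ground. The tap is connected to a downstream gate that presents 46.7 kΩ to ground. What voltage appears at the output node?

The load sits in parallel with R_B: R_B‖R_L = (1.79 × 46.7) / (1.79 + 46.7) = 1.724 kΩ.
V_out = 24.9 × 1.724 / (47.0 + 1.724) = 24.9 × 1.724/48.72 = 0.881 V.
(Unloaded it would have been 0.914 V.)

V_out ≈ 0.881 V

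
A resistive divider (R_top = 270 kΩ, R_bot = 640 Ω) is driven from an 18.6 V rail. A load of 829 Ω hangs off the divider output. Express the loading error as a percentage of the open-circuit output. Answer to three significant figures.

Unloaded V = 18.6 × 640/270600 = 0.04398 V.
Loaded: R_bot‖R_L = 361.2 Ω, giving V = 18.6 × 361.2/270400 = 0.02485 V.
Drop = (0.04398 − 0.02485) / 0.04398 = 43.5 %.

43.5 %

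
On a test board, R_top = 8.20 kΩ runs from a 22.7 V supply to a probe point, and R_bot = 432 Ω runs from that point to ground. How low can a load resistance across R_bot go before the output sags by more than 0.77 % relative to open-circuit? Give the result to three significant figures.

Output resistance R_th = R_top‖R_bot = (8200 × 432)/8632 = 410.4 Ω.
The fractional drop is R_th/(R_th + R_L); requiring this ≤ 0.00770 gives R_L ≥ R_th(1/0.00770 − 1) = 410.4 × 128.9 = 52.9 kΩ.

R_L(min) ≈ 52.9 kΩ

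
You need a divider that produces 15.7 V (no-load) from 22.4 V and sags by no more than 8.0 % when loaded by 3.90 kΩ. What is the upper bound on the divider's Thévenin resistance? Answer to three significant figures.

Loading drop = R_th/(R_th + R_L) ≤ 0.0800, so R_th ≤ R_L · ε/(1−ε) = 3.90 kΩ × 0.0800/0.9200 = 339 Ω.
(Any R1, R2 with R2/(R1+R2) = 0.701 and R1‖R2 ≤ 339 Ω will meet the spec.)

R_th ≤ 339 Ω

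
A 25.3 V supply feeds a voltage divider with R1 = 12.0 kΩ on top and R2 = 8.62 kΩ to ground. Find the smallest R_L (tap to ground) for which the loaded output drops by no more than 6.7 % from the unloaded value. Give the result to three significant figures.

R_L(min) ≈ 69.9 kΩ

Output resistance R_th = R1‖R2 = (12.0 × 8.62)/20.62 = 5.016 kΩ.
The fractional drop is R_th/(R_th + R_L); requiring this ≤ 0.0670 gives R_L ≥ R_th(1/0.0670 − 1) = 5.016 × 13.93 = 69.9 kΩ.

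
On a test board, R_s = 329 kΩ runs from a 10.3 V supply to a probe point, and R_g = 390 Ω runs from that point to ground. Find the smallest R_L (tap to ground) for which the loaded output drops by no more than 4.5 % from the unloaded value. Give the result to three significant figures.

R_L(min) ≈ 8.27 kΩ

Output resistance R_th = R_s‖R_g = (329000 × 390)/329400 = 389.5 Ω.
The fractional drop is R_th/(R_th + R_L); requiring this ≤ 0.0450 gives R_L ≥ R_th(1/0.0450 − 1) = 389.5 × 21.22 = 8.27 kΩ.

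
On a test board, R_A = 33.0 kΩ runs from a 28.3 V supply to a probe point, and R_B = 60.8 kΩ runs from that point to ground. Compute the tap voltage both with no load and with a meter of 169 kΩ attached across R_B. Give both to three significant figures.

Open-circuit: V = 28.3 × 60.8/(33.0 + 60.8) = 18.3 V.
With the load, R_B becomes R_B‖R_L = 44.71 kΩ, so V = 28.3 × 44.71/77.71 = 16.3 V.

Unloaded: 18.3 V; loaded: 16.3 V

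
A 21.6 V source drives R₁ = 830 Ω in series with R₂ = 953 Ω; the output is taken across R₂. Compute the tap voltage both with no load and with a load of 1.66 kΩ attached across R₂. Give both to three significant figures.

Unloaded: 11.5 V; loaded: 9.11 V

Open-circuit: V = 21.6 × 953/(830 + 953) = 11.5 V.
With the load, R₂ becomes R₂‖R_L = 605.4 Ω, so V = 21.6 × 605.4/1435 = 9.11 V.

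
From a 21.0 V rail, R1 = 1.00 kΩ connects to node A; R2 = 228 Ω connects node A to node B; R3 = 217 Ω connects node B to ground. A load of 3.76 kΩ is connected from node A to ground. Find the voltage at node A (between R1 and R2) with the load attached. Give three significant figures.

V ≈ 5.98 V

Below node A the series string R2+R3 = 445.0 Ω sits in parallel with the 3760 Ω load: 397.9 Ω.
V_A = 21.0 × 397.9/(1000 + 397.9) = 5.98 V.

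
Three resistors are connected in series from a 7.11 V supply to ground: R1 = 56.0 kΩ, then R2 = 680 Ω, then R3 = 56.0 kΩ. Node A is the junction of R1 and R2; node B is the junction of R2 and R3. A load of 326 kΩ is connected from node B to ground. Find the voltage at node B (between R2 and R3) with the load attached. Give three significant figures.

At node B, R3 is in parallel with the load: R3‖R_L = 47790 Ω.
Below node A the resistance is R2 + (R3‖R_L) = 48470 Ω, so V_A = 7.11 × 48470/104500 = 3.299 V.
Then V_B = V_A × (R3‖R_L)/(R2 + R3‖R_L) = 3.299 × 47790/48470 = 3.25 V.

V ≈ 3.25 V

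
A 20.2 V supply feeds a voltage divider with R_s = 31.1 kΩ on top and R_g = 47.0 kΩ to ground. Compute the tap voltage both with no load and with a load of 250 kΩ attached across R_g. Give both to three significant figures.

Unloaded: 12.2 V; loaded: 11.3 V

Open-circuit: V = 20.2 × 47.0/(31.1 + 47.0) = 12.2 V.
With the load, R_g becomes R_g‖R_L = 39.56 kΩ, so V = 20.2 × 39.56/70.66 = 11.3 V.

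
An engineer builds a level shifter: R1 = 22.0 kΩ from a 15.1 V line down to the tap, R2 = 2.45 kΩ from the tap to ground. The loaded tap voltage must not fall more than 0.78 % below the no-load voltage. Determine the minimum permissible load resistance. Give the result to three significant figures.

Output resistance R_th = R1‖R2 = (22.0 × 2.45)/24.45 = 2.204 kΩ.
The fractional drop is R_th/(R_th + R_L); requiring this ≤ 0.00780 gives R_L ≥ R_th(1/0.00780 − 1) = 2.204 × 127.2 = 280 kΩ.

R_L(min) ≈ 280 kΩ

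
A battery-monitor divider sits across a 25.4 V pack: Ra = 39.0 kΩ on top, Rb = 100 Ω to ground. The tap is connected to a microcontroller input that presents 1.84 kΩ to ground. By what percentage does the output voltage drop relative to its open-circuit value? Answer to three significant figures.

5.14 %

The divider's output (Thévenin) resistance is Ra‖Rb = 99.74 Ω.
Fractional drop under load = R_th/(R_th + R_L) = 99.74 / (99.74 + 1840) = 0.05142.
So the output falls by 5.14 %.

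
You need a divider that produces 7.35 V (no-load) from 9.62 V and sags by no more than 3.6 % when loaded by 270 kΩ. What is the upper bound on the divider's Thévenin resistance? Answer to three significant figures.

R_th ≤ 10.1 kΩ

Loading drop = R_th/(R_th + R_L) ≤ 0.0360, so R_th ≤ R_L · ε/(1−ε) = 270 kΩ × 0.0360/0.9640 = 10.1 kΩ.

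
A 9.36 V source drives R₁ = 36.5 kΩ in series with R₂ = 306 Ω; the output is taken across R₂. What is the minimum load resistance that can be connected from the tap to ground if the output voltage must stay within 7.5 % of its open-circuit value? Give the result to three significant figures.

R_L(min) ≈ 3.74 kΩ

Output resistance R_th = R₁‖R₂ = (36500 × 306)/36810 = 303.5 Ω.
The fractional drop is R_th/(R_th + R_L); requiring this ≤ 0.0750 gives R_L ≥ R_th(1/0.0750 − 1) = 303.5 × 12.33 = 3.74 kΩ.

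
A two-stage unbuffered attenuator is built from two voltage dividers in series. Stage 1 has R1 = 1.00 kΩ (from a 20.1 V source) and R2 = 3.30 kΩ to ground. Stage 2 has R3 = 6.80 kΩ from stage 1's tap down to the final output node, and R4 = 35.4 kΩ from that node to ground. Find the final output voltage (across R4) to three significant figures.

V_out ≈ 12.7 V

Stage 2 presents R3+R4 = 42.20 kΩ as a load on stage 1's tap.
Stage 1's lower leg becomes R2‖(R3+R4) = 3.061 kΩ, so V_mid = 20.1 × 3.061/4.061 = 15.15 V.
Stage 2 is itself unloaded: V_out = V_mid × R4/(R3+R4) = 15.15 × 35.4/42.20 = 12.7 V.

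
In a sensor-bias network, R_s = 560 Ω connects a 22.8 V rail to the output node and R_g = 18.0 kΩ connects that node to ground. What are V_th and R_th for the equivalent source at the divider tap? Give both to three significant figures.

V_th is the open-circuit tap voltage: 22.8 × 18000/(560 + 18000) = 22.1 V.
With the supply zeroed, R_s and R_g appear in parallel from the tap: R_th = R_s‖R_g = (560 × 18000)/18560 = 543 Ω.

V_th = 22.1 V, R_th = 543 Ω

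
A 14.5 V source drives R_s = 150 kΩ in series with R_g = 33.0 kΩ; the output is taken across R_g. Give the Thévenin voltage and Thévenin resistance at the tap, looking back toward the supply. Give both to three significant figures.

V_th = 2.61 V, R_th = 27.0 kΩ

V_th is the open-circuit tap voltage: 14.5 × 33.0/(150 + 33.0) = 2.61 V.
With the supply zeroed, R_s and R_g appear in parallel from the tap: R_th = R_s‖R_g = (150 × 33.0)/183.0 = 27.0 kΩ.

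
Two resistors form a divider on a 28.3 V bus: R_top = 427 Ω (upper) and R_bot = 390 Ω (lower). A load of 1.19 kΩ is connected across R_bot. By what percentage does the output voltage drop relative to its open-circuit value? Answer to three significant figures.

14.6 %

Unloaded V = 28.3 × 390/817.0 = 13.509 V.
Loaded: R_bot‖R_L = 293.7 Ω, giving V = 28.3 × 293.7/720.7 = 11.534 V.
Drop = (13.509 − 11.534) / 13.509 = 14.6 %.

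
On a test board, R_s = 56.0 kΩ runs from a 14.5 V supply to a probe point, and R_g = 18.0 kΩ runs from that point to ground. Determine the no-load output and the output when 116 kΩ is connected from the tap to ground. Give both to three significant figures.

Open-circuit: V = 14.5 × 18.0/(56.0 + 18.0) = 3.53 V.
With the load, R_g becomes R_g‖R_L = 15.58 kΩ, so V = 14.5 × 15.58/71.58 = 3.16 V.

Unloaded: 3.53 V; loaded: 3.16 V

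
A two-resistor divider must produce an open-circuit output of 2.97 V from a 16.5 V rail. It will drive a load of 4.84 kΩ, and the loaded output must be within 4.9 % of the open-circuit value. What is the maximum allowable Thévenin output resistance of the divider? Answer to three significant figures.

Loading drop = R_th/(R_th + R_L) ≤ 0.0490, so R_th ≤ R_L · ε/(1−ε) = 4.84 kΩ × 0.0490/0.9510 = 249 Ω.
(Any R1, R2 with R2/(R1+R2) = 0.180 and R1‖R2 ≤ 249 Ω will meet the spec.)

R_th ≤ 249 Ω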